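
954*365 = 348210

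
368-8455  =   - 8087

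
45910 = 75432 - 29522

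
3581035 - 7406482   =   - 3825447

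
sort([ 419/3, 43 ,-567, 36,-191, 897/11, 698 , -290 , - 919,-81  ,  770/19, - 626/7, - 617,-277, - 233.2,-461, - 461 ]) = [ - 919,-617, - 567,-461, -461,-290 ,-277,-233.2,-191,-626/7, - 81 , 36,  770/19 , 43 , 897/11,  419/3,698] 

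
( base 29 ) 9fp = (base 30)8rj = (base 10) 8029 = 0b1111101011101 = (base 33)7ca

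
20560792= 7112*2891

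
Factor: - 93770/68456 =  - 46885/34228= -2^(-2)*5^1*43^( - 1)*199^(-1 )*9377^1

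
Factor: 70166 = 2^1*35083^1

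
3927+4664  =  8591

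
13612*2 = 27224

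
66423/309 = 214  +  99/103 = 214.96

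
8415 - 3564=4851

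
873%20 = 13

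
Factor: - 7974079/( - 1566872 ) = 2^( - 3)*73^( - 1 ) *97^1* 2683^( - 1)*82207^1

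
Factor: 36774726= 2^1*3^1*29^1*211349^1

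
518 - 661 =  - 143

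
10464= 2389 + 8075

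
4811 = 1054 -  - 3757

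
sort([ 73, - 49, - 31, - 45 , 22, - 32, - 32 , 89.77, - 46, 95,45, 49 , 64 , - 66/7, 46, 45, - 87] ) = [ - 87, - 49 , - 46,-45, - 32,  -  32, -31, -66/7,22, 45  ,  45,46, 49 , 64,73,89.77,  95 ] 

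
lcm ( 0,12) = 0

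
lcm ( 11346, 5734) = 533262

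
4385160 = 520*8433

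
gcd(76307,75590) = 1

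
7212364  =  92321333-85108969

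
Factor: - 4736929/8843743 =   -  2441^( - 1 ) * 3623^( - 1) * 4736929^1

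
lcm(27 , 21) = 189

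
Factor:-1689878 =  - 2^1*59^1*14321^1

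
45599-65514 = - 19915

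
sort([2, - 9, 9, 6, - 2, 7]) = [ - 9, - 2, 2,  6, 7, 9 ]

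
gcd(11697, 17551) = 1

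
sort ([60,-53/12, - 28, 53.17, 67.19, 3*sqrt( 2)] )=[ - 28, - 53/12, 3*sqrt( 2), 53.17, 60,  67.19 ] 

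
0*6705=0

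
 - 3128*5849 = - 18295672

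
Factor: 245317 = 245317^1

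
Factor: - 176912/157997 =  - 2^4 * 7^( - 1) * 11057^1 * 22571^( - 1 ) 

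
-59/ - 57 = 59/57= 1.04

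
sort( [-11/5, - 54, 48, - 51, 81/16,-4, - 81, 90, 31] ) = [-81,-54,-51, - 4, - 11/5, 81/16,31,48,  90] 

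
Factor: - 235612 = -2^2*13^1*23^1*197^1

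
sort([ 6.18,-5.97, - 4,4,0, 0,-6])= [ - 6,-5.97,  -  4,0, 0,4, 6.18 ]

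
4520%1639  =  1242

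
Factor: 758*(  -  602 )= - 2^2*7^1*43^1*379^1 = - 456316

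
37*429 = 15873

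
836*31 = 25916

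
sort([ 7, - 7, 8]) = [-7, 7 , 8 ]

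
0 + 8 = 8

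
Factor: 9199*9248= 2^5*17^2*9199^1 = 85072352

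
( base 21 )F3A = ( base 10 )6688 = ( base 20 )GE8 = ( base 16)1a20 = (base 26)9n6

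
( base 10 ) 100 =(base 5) 400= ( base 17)5F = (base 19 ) 55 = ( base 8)144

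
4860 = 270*18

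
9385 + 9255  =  18640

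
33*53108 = 1752564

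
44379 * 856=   37988424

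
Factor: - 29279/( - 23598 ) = 2^(-1)* 3^( - 3)*67^1 = 67/54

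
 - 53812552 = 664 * ( - 81043 )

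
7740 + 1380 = 9120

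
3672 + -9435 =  - 5763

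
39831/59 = 39831/59 = 675.10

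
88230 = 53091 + 35139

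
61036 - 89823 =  - 28787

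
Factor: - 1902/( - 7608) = 2^(  -  2) = 1/4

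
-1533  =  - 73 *21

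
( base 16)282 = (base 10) 642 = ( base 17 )23d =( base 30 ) lc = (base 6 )2550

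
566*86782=49118612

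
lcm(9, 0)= 0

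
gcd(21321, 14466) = 3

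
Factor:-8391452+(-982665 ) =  -41^1*228637^1 = - 9374117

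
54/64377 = 6/7153 = 0.00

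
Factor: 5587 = 37^1 * 151^1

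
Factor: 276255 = 3^2*5^1*7^1*877^1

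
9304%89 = 48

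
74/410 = 37/205 = 0.18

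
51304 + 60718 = 112022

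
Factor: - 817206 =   -  2^1*3^1*13^1*10477^1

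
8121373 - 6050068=2071305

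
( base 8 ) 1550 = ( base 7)2354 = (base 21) 1kb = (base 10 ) 872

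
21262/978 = 21 + 362/489 = 21.74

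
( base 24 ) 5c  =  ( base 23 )5h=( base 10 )132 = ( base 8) 204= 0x84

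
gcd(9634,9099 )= 1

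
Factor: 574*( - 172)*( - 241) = 23793448 = 2^3*7^1*41^1*43^1* 241^1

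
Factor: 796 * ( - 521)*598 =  -248000168 = - 2^3*13^1 * 23^1*199^1*521^1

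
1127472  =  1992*566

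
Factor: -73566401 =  - 127^1*579263^1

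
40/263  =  40/263  =  0.15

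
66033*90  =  5942970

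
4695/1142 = 4695/1142 = 4.11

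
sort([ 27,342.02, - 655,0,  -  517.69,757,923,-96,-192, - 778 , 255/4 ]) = [- 778, - 655, - 517.69,- 192, - 96,0,27,255/4,342.02,  757,923]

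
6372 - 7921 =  - 1549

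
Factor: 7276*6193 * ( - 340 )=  - 15320491120 = - 2^4*5^1*11^1 * 17^2*107^1*563^1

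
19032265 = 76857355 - 57825090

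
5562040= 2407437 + 3154603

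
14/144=7/72 = 0.10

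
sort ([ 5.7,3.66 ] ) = [3.66, 5.7 ]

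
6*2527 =15162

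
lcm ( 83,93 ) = 7719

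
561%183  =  12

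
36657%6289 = 5212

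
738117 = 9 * 82013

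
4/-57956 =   -  1 + 14488/14489 =- 0.00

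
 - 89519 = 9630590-9720109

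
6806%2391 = 2024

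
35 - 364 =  - 329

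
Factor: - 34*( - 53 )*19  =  2^1*17^1*19^1*53^1 = 34238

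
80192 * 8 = 641536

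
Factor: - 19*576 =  - 10944 = - 2^6*3^2*19^1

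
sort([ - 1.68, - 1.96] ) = [ - 1.96, - 1.68]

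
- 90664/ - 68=22666/17 = 1333.29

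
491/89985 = 491/89985= 0.01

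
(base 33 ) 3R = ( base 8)176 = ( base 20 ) 66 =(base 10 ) 126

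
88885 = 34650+54235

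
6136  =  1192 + 4944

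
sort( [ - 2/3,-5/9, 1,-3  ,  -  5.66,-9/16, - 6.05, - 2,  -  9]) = [  -  9,-6.05,- 5.66, - 3,-2, - 2/3,-9/16,-5/9,1 ] 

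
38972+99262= 138234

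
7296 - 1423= 5873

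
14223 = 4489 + 9734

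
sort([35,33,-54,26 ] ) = [ - 54,26, 33, 35]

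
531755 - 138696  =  393059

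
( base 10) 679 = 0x2A7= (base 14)367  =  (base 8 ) 1247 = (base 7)1660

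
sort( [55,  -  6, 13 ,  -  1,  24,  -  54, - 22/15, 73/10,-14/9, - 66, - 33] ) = [ - 66 ,-54, - 33, -6, - 14/9,  -  22/15,-1,  73/10, 13,  24,55]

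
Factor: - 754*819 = - 2^1*3^2*7^1*13^2*29^1 = - 617526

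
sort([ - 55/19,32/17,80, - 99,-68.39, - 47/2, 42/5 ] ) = [ - 99, - 68.39, - 47/2, -55/19 , 32/17,42/5,80]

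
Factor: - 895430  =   - 2^1*5^1*151^1*593^1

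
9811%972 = 91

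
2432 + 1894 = 4326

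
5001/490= 5001/490 = 10.21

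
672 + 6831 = 7503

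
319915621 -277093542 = 42822079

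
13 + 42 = 55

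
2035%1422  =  613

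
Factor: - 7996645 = -5^1*107^1*14947^1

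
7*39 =273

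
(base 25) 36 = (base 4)1101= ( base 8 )121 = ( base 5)311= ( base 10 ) 81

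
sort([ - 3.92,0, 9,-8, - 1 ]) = [ - 8, - 3.92,  -  1,0, 9 ] 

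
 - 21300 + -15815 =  - 37115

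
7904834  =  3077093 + 4827741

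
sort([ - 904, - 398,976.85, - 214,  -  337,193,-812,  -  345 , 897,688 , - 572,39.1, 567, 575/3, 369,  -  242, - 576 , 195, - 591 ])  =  [  -  904, - 812 , - 591 , - 576 , - 572, - 398,-345, - 337,  -  242, - 214,  39.1, 575/3, 193, 195,369,567, 688 , 897, 976.85 ] 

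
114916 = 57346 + 57570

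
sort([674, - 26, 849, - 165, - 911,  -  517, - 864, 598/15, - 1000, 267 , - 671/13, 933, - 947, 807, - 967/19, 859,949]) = [ - 1000, - 947, - 911, - 864, - 517, - 165, - 671/13, - 967/19, - 26,598/15, 267,674, 807, 849, 859, 933, 949 ] 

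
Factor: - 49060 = - 2^2 * 5^1 *11^1 * 223^1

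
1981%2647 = 1981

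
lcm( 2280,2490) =189240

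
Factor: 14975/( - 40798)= -2^( -1)*5^2*599^1*20399^( - 1 )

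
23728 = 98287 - 74559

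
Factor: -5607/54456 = -2^( - 3)*3^1*7^1*89^1* 2269^(-1) = - 1869/18152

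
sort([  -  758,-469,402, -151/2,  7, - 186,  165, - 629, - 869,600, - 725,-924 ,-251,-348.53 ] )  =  [ - 924, - 869,- 758,-725, - 629, - 469,-348.53, - 251,  -  186, - 151/2, 7, 165, 402, 600]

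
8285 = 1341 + 6944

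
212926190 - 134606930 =78319260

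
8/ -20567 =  - 1 + 20559/20567 = -0.00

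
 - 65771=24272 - 90043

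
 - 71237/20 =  - 71237/20 = -3561.85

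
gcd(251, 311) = 1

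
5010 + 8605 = 13615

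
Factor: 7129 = 7129^1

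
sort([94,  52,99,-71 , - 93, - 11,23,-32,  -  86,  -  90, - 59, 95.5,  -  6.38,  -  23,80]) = [- 93, - 90, - 86,- 71, - 59, - 32, - 23,-11,-6.38, 23,52,80,94 , 95.5,99]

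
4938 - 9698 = - 4760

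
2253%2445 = 2253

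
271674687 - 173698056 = 97976631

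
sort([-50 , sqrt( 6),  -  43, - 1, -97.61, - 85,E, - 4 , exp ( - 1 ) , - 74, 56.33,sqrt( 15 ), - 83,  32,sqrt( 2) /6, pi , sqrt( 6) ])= [ - 97.61,-85,-83,- 74 , - 50, - 43, - 4 , - 1,  sqrt( 2)/6,  exp ( - 1 ), sqrt( 6 ),sqrt (6),  E, pi,sqrt( 15 ),32,56.33] 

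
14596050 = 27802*525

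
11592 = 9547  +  2045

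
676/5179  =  676/5179 = 0.13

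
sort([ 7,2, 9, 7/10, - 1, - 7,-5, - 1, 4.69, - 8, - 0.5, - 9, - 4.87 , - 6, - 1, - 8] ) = [ - 9 , - 8, - 8, - 7, - 6, - 5,-4.87 , - 1,-1, - 1, - 0.5,7/10,  2,4.69,  7, 9]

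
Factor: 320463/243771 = 3^2*13^1*89^( - 1)=117/89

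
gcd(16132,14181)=1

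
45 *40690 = 1831050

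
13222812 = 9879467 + 3343345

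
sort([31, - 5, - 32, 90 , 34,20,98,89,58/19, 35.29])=[ - 32 , - 5, 58/19,20,31 , 34 , 35.29 , 89  ,  90, 98]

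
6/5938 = 3/2969 = 0.00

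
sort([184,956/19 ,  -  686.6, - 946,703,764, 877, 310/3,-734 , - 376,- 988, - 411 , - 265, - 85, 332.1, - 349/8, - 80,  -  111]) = [ -988,- 946, - 734, - 686.6, - 411, - 376, - 265,-111, - 85,-80,  -  349/8, 956/19,310/3,184,332.1, 703, 764, 877 ]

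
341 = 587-246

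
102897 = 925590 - 822693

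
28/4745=28/4745 = 0.01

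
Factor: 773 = 773^1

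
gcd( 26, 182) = 26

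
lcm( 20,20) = 20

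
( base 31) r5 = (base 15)3B2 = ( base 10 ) 842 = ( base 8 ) 1512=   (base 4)31022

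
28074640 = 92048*305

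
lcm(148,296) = 296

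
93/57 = 1+12/19 = 1.63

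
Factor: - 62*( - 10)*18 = 11160= 2^3*3^2*5^1 *31^1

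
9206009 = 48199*191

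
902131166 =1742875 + 900388291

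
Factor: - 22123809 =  - 3^2 * 19^1* 129379^1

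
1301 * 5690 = 7402690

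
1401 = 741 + 660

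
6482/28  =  231+1/2= 231.50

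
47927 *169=8099663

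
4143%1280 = 303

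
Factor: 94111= 94111^1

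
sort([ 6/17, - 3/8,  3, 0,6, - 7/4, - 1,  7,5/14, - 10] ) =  [ - 10, -7/4,  -  1,  -  3/8, 0,6/17, 5/14, 3, 6, 7]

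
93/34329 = 31/11443= 0.00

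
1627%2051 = 1627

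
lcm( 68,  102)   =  204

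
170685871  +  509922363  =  680608234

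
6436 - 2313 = 4123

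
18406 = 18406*1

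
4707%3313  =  1394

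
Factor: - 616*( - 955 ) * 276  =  162365280  =  2^5 *3^1 * 5^1*7^1 * 11^1 * 23^1*191^1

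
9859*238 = 2346442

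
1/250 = 1/250 = 0.00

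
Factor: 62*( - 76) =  - 4712 = - 2^3*19^1*31^1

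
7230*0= 0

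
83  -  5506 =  - 5423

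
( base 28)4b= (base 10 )123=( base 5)443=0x7B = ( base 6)323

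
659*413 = 272167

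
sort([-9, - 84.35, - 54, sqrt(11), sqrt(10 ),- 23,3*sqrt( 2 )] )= [ - 84.35,-54, -23, - 9,  sqrt(10),  sqrt(11) , 3*sqrt ( 2 ) ] 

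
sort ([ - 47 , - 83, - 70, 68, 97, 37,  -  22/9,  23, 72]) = [ - 83, - 70, - 47, - 22/9, 23, 37, 68, 72, 97] 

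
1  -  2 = - 1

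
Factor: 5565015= 3^2*5^1*123667^1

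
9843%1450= 1143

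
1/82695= 1/82695 = 0.00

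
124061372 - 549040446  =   - 424979074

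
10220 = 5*2044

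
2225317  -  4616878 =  - 2391561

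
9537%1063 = 1033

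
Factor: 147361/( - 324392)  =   - 2^( - 3)*41^(-1 )*149^1 = - 149/328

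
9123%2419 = 1866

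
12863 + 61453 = 74316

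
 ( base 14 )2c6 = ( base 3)202222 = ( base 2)1000110110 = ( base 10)566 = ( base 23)11e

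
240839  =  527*457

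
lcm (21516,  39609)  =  1742796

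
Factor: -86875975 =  - 5^2  *  47^1*107^1*691^1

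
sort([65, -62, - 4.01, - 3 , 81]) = [ - 62, - 4.01, - 3 , 65,  81]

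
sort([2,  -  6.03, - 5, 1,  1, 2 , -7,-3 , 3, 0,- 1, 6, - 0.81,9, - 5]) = [  -  7, - 6.03, - 5, - 5 ,-3, - 1, - 0.81, 0, 1, 1,2,2, 3 , 6, 9]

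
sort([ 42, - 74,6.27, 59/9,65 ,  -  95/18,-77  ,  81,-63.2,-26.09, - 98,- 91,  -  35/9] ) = [  -  98,  -  91,-77,-74,-63.2,-26.09, - 95/18,-35/9, 6.27,59/9, 42, 65, 81]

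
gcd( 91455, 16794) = 3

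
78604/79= 994 + 78/79 = 994.99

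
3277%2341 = 936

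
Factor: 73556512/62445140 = 18389128/15611285 = 2^3*5^( - 1) * 47^( - 1)*66431^(  -  1)*2298641^1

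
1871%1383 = 488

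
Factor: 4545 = 3^2*5^1 * 101^1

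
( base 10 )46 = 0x2e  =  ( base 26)1k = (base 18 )2a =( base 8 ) 56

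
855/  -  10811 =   -  45/569 = - 0.08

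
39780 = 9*4420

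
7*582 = 4074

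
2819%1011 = 797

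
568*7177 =4076536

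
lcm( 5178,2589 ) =5178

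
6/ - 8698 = - 3/4349= - 0.00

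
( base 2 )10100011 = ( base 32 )53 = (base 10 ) 163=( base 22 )79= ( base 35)4N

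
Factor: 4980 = 2^2*3^1*  5^1 * 83^1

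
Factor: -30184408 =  - 2^3*3773051^1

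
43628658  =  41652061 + 1976597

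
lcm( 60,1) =60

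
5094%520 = 414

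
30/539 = 30/539 = 0.06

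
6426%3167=92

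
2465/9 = 2465/9 = 273.89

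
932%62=2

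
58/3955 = 58/3955 = 0.01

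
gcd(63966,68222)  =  14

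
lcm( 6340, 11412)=57060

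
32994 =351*94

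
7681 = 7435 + 246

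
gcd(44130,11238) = 6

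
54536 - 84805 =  - 30269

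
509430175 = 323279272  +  186150903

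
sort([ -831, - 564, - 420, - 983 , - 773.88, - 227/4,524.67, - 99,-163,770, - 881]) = [  -  983, - 881,-831, - 773.88, - 564 , - 420, - 163,  -  99 ,-227/4,524.67,770] 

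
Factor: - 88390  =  -2^1*5^1* 8839^1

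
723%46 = 33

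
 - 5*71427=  - 357135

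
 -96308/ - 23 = 96308/23  =  4187.30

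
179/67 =179/67  =  2.67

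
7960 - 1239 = 6721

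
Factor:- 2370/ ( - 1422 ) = 3^(- 1) * 5^1 = 5/3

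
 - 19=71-90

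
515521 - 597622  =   - 82101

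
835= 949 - 114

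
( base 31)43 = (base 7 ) 241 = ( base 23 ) 5c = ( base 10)127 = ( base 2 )1111111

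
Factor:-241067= - 241067^1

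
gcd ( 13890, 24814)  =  2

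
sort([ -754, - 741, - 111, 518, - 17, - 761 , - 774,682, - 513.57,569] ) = [ - 774, - 761, - 754, - 741, - 513.57, - 111, - 17, 518,569, 682]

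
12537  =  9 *1393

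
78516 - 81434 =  - 2918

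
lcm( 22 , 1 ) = 22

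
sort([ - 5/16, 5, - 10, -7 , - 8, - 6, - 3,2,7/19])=[ - 10, - 8, - 7,-6, - 3 , - 5/16, 7/19, 2 , 5 ]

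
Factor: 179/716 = 2^(- 2)=1/4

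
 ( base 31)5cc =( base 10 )5189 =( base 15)180E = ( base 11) 3998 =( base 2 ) 1010001000101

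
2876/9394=1438/4697  =  0.31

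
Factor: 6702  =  2^1*3^1*1117^1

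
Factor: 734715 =3^2*5^1*29^1*563^1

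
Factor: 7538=2^1*3769^1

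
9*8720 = 78480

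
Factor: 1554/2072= 2^( - 2 )*3^1 = 3/4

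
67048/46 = 1457+13/23= 1457.57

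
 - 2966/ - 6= 1483/3 = 494.33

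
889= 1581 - 692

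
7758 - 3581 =4177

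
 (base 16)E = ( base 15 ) E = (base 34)e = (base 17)e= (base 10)14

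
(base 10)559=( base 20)17J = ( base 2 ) 1000101111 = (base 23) 117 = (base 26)LD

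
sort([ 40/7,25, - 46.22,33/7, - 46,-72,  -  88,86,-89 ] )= [ - 89 , - 88,-72, - 46.22, - 46,33/7 , 40/7,25,86] 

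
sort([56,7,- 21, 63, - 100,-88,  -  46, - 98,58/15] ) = [ - 100, - 98, - 88,-46, - 21,58/15,7,56,63 ] 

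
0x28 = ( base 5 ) 130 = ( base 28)1C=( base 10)40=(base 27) 1d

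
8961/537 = 16+ 123/179 = 16.69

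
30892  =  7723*4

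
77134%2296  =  1366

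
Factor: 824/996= 206/249  =  2^1*3^(-1)*83^( - 1 )*103^1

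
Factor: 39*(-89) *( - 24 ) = 2^3*3^2*13^1 * 89^1 = 83304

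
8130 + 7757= 15887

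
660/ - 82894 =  - 330/41447 = -0.01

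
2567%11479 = 2567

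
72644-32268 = 40376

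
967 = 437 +530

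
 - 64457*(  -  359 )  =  23140063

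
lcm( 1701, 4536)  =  13608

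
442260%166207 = 109846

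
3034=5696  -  2662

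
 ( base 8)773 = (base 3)200210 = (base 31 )gb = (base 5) 4012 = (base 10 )507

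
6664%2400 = 1864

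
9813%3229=126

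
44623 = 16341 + 28282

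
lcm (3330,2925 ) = 216450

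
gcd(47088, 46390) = 2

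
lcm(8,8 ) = 8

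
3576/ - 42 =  - 86 + 6/7 = -85.14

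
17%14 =3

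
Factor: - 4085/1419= - 3^(-1 ) * 5^1*11^( - 1 ) * 19^1 = - 95/33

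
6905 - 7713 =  - 808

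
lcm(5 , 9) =45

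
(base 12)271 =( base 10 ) 373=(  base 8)565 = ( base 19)10c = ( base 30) cd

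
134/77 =134/77 = 1.74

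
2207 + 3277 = 5484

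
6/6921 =2/2307 = 0.00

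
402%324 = 78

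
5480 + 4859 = 10339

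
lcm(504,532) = 9576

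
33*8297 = 273801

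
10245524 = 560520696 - 550275172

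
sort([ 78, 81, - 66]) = [ -66, 78, 81]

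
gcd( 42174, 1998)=54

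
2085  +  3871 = 5956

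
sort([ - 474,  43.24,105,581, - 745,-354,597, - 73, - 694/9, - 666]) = [  -  745, - 666, - 474,-354 , - 694/9, - 73,43.24,105,581, 597]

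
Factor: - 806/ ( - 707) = 2^1*7^( - 1)*13^1 * 31^1*101^( - 1) 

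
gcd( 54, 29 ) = 1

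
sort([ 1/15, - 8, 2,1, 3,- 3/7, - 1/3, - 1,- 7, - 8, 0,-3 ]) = [- 8, - 8 ,-7, - 3, - 1,-3/7,- 1/3, 0, 1/15 , 1, 2 , 3]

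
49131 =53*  927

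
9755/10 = 1951/2 = 975.50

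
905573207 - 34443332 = 871129875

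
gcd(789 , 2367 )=789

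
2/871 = 2/871= 0.00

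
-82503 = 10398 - 92901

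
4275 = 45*95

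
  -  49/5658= - 49/5658 =- 0.01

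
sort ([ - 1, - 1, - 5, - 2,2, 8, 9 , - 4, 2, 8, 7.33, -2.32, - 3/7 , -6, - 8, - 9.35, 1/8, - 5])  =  [  -  9.35,  -  8,-6, - 5,  -  5 , - 4, - 2.32, - 2  , -1,- 1, - 3/7, 1/8 , 2,2,7.33, 8,8 , 9]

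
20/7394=10/3697 = 0.00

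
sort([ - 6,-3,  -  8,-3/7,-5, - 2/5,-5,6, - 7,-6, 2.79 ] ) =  [ - 8, - 7, -6,-6, - 5,  -  5, - 3, - 3/7, - 2/5,2.79,6 ]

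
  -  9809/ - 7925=1+1884/7925 = 1.24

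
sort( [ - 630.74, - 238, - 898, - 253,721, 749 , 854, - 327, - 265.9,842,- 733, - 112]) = [ - 898, - 733, - 630.74,-327, - 265.9, - 253, -238, - 112, 721,749,842,854]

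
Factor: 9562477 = 31^1 * 308467^1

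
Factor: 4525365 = 3^1 * 5^1*13^1*23^1*1009^1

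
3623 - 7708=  - 4085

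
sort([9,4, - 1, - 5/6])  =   [ - 1,-5/6,4, 9]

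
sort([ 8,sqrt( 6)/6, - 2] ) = [-2, sqrt(6)/6,8 ] 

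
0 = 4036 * 0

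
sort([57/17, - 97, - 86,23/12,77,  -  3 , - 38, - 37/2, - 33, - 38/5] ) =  [  -  97, - 86, - 38,-33,-37/2, - 38/5, - 3, 23/12,57/17, 77 ] 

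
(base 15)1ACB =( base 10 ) 5816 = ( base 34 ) 512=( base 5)141231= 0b1011010111000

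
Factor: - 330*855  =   - 282150 = - 2^1*3^3  *  5^2*11^1*19^1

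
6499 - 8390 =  - 1891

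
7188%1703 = 376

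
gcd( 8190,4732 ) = 182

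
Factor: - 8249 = - 73^1*113^1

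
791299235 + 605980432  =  1397279667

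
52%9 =7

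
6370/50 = 127 + 2/5 = 127.40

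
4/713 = 4/713=0.01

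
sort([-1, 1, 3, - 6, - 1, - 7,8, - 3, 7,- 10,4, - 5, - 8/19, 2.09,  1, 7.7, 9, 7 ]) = [ - 10, - 7, - 6,-5 ,-3, - 1, - 1,  -  8/19, 1, 1,2.09, 3, 4, 7,7, 7.7, 8, 9 ]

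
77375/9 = 77375/9=8597.22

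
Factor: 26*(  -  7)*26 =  - 4732 = - 2^2*7^1*13^2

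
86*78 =6708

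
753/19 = 39+12/19 = 39.63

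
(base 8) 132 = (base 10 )90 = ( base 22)42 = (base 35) 2K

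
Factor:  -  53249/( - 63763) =7607^1*9109^( - 1) = 7607/9109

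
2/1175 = 2/1175   =  0.00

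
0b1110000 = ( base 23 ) 4k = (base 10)112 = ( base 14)80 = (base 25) 4c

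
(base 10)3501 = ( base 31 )3JT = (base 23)6E5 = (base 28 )4d1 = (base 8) 6655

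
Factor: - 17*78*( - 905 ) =2^1*3^1*5^1*13^1 * 17^1 * 181^1 = 1200030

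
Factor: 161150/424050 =293/771 = 3^( - 1)*257^(-1)*293^1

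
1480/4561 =1480/4561 = 0.32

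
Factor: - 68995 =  - 5^1 * 13799^1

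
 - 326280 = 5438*( - 60 )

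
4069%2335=1734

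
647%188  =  83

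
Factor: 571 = 571^1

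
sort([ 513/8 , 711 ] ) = [ 513/8,711] 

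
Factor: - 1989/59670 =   -  2^(-1 )*3^(-1)*5^( -1) = -  1/30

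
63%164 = 63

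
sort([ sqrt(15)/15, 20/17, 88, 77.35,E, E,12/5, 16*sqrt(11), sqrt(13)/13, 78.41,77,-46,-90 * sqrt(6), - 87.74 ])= [ - 90*sqrt( 6 ),-87.74 , - 46, sqrt( 15)/15, sqrt(13)/13, 20/17, 12/5, E,E, 16 * sqrt(11 ), 77, 77.35, 78.41, 88]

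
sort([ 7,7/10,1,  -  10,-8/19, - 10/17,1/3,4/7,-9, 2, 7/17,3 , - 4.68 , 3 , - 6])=[-10, - 9, -6,-4.68, - 10/17 , - 8/19,1/3 , 7/17, 4/7,7/10, 1,2,  3, 3, 7] 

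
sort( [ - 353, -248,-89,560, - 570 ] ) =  [ -570, - 353, - 248 , - 89,560 ]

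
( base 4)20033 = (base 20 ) 167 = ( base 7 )1352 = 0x20f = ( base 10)527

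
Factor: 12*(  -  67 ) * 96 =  - 77184 =- 2^7*3^2*67^1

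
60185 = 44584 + 15601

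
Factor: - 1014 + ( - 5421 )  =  -3^2*5^1 * 11^1*13^1 = - 6435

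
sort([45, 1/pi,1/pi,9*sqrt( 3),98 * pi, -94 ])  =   [ - 94,1/pi, 1/pi, 9*sqrt(3), 45, 98*pi] 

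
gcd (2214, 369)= 369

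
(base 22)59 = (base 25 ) 4j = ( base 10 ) 119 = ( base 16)77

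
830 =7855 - 7025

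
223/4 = 223/4 =55.75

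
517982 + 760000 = 1277982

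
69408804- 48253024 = 21155780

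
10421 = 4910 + 5511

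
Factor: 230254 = 2^1*115127^1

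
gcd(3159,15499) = 1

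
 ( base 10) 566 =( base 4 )20312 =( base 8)1066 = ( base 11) 475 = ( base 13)347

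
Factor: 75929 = 7^1*10847^1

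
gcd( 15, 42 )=3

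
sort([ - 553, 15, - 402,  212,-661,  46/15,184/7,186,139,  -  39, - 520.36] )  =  [- 661, - 553,  -  520.36,  -  402, - 39,  46/15,15,184/7,  139,186,212]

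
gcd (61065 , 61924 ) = 1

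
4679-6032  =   - 1353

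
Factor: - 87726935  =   - 5^1*17545387^1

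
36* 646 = 23256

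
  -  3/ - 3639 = 1/1213 =0.00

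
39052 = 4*9763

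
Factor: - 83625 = -3^1*5^3*223^1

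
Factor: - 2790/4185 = - 2^1*3^(-1) = - 2/3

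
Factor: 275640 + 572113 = 847753 = 463^1*1831^1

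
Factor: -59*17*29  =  -29087 = - 17^1*29^1 * 59^1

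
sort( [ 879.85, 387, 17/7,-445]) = [-445,17/7 , 387,879.85]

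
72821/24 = 3034 + 5/24=3034.21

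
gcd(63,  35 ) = 7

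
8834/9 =8834/9 = 981.56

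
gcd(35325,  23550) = 11775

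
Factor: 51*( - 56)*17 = -2^3*3^1*7^1*17^2 = -48552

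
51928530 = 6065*8562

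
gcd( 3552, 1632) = 96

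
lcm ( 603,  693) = 46431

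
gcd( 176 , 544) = 16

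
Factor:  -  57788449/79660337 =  - 5351^(-1)*14887^( - 1 )*57788449^1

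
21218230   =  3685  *5758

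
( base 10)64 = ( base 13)4c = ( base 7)121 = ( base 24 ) 2G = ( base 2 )1000000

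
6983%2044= 851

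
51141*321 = 16416261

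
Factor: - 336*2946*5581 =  - 5524386336=- 2^5 * 3^2*7^1*491^1 *5581^1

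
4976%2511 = 2465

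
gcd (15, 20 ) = 5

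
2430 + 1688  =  4118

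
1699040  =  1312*1295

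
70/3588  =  35/1794  =  0.02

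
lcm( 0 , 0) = 0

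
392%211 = 181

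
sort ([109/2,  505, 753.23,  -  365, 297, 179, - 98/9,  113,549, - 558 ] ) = [ - 558, - 365,-98/9,  109/2, 113 , 179, 297, 505,549,  753.23 ]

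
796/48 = 199/12= 16.58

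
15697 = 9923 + 5774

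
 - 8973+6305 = -2668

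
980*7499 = 7349020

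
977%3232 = 977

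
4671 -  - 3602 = 8273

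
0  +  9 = 9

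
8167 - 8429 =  - 262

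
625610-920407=  -  294797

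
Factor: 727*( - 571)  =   - 415117 = -571^1*727^1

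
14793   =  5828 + 8965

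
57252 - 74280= - 17028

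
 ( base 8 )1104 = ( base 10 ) 580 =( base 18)1E4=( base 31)IM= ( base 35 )GK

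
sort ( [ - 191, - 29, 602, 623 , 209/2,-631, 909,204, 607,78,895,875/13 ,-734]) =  [-734 , -631, - 191,-29,875/13,78,209/2,204, 602, 607,623,895,909]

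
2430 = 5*486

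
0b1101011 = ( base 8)153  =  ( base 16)6b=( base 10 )107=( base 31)3E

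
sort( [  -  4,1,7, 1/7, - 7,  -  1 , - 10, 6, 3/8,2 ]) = [  -  10, - 7, - 4, - 1, 1/7,3/8, 1,2, 6 , 7 ] 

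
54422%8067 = 6020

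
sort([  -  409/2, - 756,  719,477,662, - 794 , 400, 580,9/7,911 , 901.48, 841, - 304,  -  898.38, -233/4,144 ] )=[-898.38, - 794, - 756, - 304, -409/2, - 233/4, 9/7 , 144,400 , 477, 580,662,719, 841,901.48,911 ]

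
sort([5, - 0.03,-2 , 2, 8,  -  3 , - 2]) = [ - 3, - 2, - 2,  -  0.03 , 2, 5, 8]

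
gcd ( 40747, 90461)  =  7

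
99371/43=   2310 + 41/43 = 2310.95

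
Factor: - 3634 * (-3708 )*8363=112690354536 = 2^3 * 3^2*23^1*79^1 *103^1*8363^1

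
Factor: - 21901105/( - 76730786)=2^( - 1)*5^1*11^( - 1) * 1093^(-1)*3191^ ( - 1)*4380221^1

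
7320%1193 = 162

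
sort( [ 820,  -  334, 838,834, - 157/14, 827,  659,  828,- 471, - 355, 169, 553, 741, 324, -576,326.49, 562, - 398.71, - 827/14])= [ - 576, - 471, - 398.71, - 355,-334, - 827/14,-157/14, 169,324, 326.49, 553,562, 659, 741, 820, 827,828, 834, 838]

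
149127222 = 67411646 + 81715576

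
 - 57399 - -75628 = 18229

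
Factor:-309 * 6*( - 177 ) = 2^1*3^3 * 59^1 * 103^1 =328158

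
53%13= 1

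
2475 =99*25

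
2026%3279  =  2026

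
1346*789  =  1061994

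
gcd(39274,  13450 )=538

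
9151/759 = 9151/759 = 12.06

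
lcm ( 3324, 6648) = 6648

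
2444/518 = 1222/259 = 4.72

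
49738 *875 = 43520750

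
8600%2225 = 1925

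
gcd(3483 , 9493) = 1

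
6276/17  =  6276/17 = 369.18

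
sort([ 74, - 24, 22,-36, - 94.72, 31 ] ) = [ - 94.72, - 36,  -  24, 22, 31,  74 ]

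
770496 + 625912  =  1396408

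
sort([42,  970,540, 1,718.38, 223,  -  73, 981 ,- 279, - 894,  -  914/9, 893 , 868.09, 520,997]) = [-894 ,-279, - 914/9, - 73 , 1, 42,223, 520,540, 718.38, 868.09, 893,970,  981,997 ]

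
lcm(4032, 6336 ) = 44352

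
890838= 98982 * 9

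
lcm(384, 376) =18048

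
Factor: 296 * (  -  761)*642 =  - 2^4 * 3^1*37^1*107^1*761^1=- 144614352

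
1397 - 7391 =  - 5994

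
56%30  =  26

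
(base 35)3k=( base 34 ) 3n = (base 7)236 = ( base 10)125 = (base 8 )175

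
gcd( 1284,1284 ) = 1284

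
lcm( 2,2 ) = 2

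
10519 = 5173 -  - 5346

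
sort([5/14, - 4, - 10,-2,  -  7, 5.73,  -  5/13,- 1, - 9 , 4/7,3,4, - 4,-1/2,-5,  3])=[-10, - 9, - 7, - 5, - 4 , - 4,-2, - 1,  -  1/2, -5/13,5/14, 4/7, 3,3,4,5.73 ]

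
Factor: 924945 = 3^1*5^1 * 7^1 * 23^1 * 383^1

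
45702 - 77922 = -32220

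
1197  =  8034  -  6837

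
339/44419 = 339/44419 = 0.01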